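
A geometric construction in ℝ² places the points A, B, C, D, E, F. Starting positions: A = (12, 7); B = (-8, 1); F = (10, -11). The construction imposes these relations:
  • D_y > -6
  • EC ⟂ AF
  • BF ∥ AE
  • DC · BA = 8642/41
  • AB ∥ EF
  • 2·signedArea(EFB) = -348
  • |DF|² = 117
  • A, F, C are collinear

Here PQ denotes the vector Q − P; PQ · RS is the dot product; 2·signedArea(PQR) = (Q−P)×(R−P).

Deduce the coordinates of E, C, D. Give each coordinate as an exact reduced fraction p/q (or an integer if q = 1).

1. E_x = 30  [AB ∥ EF ∩ BF ∥ AE]
2. E_y = -5  [AB ∥ EF ∩ BF ∥ AE]
   → E = (30, -5)
3. C_x = 447/41  [A, F, C are collinear ∩ EC ⟂ AF]
4. C_y = -118/41  [A, F, C are collinear ∩ EC ⟂ AF]
   → C = (447/41, -118/41)
5. D_x = 1  [line -20·x + -6·y + -10 = 0 ∩ |DF|² = 117]
6. D_y = -5  [line -20·x + -6·y + -10 = 0 ∩ |DF|² = 117]
   → D = (1, -5)

C = (447/41, -118/41)
D = (1, -5)
E = (30, -5)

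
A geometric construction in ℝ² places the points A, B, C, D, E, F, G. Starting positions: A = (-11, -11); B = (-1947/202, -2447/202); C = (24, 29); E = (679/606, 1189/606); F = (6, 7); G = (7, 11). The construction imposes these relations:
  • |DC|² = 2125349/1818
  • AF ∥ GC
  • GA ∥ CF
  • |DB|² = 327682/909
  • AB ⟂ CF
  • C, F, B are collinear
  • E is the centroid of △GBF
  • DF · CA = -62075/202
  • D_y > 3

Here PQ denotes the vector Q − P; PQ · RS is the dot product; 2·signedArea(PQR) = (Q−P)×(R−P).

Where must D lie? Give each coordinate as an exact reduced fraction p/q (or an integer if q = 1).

1. D_x = 881/606  [line 35·x + 40·y + -36905/202 = 0 ∩ |DB|² = 327682/909]
2. D_y = 1997/606  [line 35·x + 40·y + -36905/202 = 0 ∩ |DB|² = 327682/909]
   → D = (881/606, 1997/606)

D = (881/606, 1997/606)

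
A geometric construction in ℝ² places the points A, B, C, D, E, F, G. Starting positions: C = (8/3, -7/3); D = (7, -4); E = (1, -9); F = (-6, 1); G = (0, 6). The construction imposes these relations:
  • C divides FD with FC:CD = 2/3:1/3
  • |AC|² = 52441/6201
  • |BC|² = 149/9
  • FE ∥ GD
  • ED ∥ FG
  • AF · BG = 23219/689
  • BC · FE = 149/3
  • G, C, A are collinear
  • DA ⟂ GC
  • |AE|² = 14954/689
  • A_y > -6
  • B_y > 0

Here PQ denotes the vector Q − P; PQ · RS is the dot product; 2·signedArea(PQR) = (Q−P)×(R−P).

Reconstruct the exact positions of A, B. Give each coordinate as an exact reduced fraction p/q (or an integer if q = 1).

A = (2448/689, -3516/689)
B = (1/3, 1)

1. A_x = 2448/689  [G, C, A are collinear ∩ DA ⟂ GC]
2. A_y = -3516/689  [G, C, A are collinear ∩ DA ⟂ GC]
   → A = (2448/689, -3516/689)
3. B_x = 1/3  [BC · FE = 149/3 ∩ AF · BG = 23219/689]
4. B_y = 1  [BC · FE = 149/3 ∩ AF · BG = 23219/689]
   → B = (1/3, 1)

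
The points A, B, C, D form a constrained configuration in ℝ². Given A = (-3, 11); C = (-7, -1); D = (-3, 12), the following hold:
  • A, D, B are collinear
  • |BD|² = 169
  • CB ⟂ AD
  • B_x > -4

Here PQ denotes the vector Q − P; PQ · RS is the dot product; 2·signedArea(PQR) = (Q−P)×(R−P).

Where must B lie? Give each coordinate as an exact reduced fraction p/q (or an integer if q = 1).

B = (-3, -1)

1. B_x = -3  [A, D, B are collinear ∩ CB ⟂ AD]
2. B_y = -1  [A, D, B are collinear ∩ CB ⟂ AD]
   → B = (-3, -1)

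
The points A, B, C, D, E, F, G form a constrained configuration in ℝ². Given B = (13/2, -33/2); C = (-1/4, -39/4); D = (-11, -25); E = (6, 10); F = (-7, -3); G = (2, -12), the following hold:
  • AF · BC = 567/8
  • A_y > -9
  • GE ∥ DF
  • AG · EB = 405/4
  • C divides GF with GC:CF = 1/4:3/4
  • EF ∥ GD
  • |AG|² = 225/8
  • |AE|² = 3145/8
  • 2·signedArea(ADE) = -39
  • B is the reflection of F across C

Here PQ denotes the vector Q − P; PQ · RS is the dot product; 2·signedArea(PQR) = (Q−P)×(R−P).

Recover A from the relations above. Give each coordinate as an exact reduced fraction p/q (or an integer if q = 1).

1. A_x = -7/4  [AG · EB = 405/4 ∩ AF · BC = 567/8]
2. A_y = -33/4  [AG · EB = 405/4 ∩ AF · BC = 567/8]
   → A = (-7/4, -33/4)

A = (-7/4, -33/4)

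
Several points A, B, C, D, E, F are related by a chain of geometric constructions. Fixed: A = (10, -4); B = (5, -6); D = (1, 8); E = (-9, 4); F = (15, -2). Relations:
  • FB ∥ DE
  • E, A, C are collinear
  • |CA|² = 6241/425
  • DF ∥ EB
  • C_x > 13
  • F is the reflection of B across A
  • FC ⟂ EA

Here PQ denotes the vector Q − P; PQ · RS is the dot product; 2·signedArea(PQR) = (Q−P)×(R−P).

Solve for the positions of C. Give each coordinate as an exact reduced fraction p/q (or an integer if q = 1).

C = (5751/425, -2332/425)

1. C_x = 5751/425  [E, A, C are collinear ∩ FC ⟂ EA]
2. C_y = -2332/425  [E, A, C are collinear ∩ FC ⟂ EA]
   → C = (5751/425, -2332/425)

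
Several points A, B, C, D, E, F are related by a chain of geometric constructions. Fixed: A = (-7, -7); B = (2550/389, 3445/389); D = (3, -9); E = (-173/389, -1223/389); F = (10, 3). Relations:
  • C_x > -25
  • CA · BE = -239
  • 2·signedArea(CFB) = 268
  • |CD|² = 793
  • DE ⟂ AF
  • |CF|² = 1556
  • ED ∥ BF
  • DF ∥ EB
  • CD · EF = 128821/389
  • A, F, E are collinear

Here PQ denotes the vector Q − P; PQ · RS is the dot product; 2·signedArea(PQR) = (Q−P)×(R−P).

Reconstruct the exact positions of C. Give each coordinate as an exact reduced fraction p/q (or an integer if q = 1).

1. C_x = -24  [CA · BE = -239 ∩ CD · EF = 128821/389]
2. C_y = -17  [CA · BE = -239 ∩ CD · EF = 128821/389]
   → C = (-24, -17)

C = (-24, -17)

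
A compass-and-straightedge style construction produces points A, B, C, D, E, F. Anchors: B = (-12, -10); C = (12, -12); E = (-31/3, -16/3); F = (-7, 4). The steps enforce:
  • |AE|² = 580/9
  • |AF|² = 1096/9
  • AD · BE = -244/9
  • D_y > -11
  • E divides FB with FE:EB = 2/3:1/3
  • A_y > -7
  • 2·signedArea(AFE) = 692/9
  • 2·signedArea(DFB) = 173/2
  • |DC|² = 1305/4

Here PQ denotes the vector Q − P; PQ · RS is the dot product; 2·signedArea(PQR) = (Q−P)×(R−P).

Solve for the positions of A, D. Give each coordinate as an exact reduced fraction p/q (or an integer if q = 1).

A = (-7/3, -6)
D = (-6, -21/2)

1. A_x = -7/3  [line 28/3·x + -10/3·y + 16/9 = 0 ∩ |AE|² = 580/9]
2. A_y = -6  [line 28/3·x + -10/3·y + 16/9 = 0 ∩ |AE|² = 580/9]
   → A = (-7/3, -6)
3. D_x = -6  [AD · BE = -244/9 ∩ 2·signedArea(DFB) = 173/2]
4. D_y = -21/2  [AD · BE = -244/9 ∩ 2·signedArea(DFB) = 173/2]
   → D = (-6, -21/2)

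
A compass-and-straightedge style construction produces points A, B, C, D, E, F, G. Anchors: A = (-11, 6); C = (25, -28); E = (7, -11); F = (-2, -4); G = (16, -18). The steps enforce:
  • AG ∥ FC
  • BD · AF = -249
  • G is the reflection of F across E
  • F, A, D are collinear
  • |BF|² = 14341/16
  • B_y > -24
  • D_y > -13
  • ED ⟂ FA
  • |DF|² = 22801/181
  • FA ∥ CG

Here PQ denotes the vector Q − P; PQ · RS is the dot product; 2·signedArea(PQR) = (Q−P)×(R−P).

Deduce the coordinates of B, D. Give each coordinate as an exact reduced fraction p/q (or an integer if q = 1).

B = (41/2, -95/4)
D = (997/181, -2234/181)

1. D_x = 997/181  [F, A, D are collinear ∩ ED ⟂ FA]
2. D_y = -2234/181  [F, A, D are collinear ∩ ED ⟂ FA]
   → D = (997/181, -2234/181)
3. B_x = 41/2  [line -9·x + 10·y + 422 = 0 ∩ |BF|² = 14341/16]
4. B_y = -95/4  [line -9·x + 10·y + 422 = 0 ∩ |BF|² = 14341/16]
   → B = (41/2, -95/4)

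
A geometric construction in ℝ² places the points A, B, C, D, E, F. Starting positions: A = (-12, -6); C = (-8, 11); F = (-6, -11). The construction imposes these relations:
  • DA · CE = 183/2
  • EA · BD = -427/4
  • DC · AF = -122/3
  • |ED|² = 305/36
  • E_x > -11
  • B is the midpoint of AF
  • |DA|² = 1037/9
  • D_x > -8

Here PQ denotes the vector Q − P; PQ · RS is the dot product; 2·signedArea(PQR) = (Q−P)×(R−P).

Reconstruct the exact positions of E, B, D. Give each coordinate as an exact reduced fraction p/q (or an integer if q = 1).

B = (-9, -17/2)
D = (-22/3, 11/3)
E = (-10, 5/2)

1. B_x = -9  [B is the midpoint of AF]
2. B_y = -17/2  [B is the midpoint of AF]
   → B = (-9, -17/2)
3. D_x = -22/3  [line -6·x + 5·y + -187/3 = 0 ∩ |DA|² = 1037/9]
4. D_y = 11/3  [line -6·x + 5·y + -187/3 = 0 ∩ |DA|² = 1037/9]
   → D = (-22/3, 11/3)
5. E_x = -10  [EA · BD = -427/4 ∩ DA · CE = 183/2]
6. E_y = 5/2  [EA · BD = -427/4 ∩ DA · CE = 183/2]
   → E = (-10, 5/2)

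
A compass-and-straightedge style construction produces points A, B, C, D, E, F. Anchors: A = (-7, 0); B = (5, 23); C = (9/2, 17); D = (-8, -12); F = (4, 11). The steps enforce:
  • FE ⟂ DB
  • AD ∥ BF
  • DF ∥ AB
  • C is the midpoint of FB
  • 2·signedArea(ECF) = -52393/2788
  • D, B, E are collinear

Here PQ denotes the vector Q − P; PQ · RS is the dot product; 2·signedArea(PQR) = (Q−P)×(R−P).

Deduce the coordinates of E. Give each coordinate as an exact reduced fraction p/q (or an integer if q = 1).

1. E_x = 1341/1394  [D, B, E are collinear ∩ FE ⟂ DB]
2. E_y = 16907/1394  [D, B, E are collinear ∩ FE ⟂ DB]
   → E = (1341/1394, 16907/1394)

E = (1341/1394, 16907/1394)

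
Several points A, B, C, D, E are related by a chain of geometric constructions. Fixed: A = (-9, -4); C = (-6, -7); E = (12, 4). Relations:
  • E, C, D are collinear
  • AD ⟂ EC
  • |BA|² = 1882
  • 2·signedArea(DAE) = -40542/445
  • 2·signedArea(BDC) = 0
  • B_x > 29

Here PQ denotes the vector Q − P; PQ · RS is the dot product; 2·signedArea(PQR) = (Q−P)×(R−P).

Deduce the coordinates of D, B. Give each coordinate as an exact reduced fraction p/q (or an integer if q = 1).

B = (30, 15)
D = (-3048/445, -3346/445)

1. D_x = -3048/445  [E, C, D are collinear ∩ AD ⟂ EC]
2. D_y = -3346/445  [E, C, D are collinear ∩ AD ⟂ EC]
   → D = (-3048/445, -3346/445)
3. B_x = 30  [line -231/445·x + 378/445·y + 252/89 = 0 ∩ |BA|² = 1882]
4. B_y = 15  [line -231/445·x + 378/445·y + 252/89 = 0 ∩ |BA|² = 1882]
   → B = (30, 15)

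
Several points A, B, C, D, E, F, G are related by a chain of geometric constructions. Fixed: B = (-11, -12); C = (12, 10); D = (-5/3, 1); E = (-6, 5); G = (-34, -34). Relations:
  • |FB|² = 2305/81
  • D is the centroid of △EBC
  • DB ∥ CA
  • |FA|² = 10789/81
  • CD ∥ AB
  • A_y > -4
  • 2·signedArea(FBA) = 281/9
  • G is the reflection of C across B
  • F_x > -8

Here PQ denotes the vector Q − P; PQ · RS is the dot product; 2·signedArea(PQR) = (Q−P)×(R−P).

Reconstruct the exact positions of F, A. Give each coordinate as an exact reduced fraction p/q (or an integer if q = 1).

A = (8/3, -3)
F = (-71/9, -23/3)

1. A_x = 8/3  [CD ∥ AB ∩ DB ∥ CA]
2. A_y = -3  [CD ∥ AB ∩ DB ∥ CA]
   → A = (8/3, -3)
3. F_x = -71/9  [line -9·x + 41/3·y + 304/9 = 0 ∩ |FB|² = 2305/81]
4. F_y = -23/3  [line -9·x + 41/3·y + 304/9 = 0 ∩ |FB|² = 2305/81]
   → F = (-71/9, -23/3)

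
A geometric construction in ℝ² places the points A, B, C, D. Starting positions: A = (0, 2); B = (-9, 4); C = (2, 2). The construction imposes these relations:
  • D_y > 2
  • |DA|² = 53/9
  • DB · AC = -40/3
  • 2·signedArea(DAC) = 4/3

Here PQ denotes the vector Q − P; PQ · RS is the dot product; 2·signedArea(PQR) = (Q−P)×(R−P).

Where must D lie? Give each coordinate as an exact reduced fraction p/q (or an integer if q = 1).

1. D_x = -7/3  [DB · AC = -40/3 ∩ 2·signedArea(DAC) = 4/3]
2. D_y = 8/3  [DB · AC = -40/3 ∩ 2·signedArea(DAC) = 4/3]
   → D = (-7/3, 8/3)

D = (-7/3, 8/3)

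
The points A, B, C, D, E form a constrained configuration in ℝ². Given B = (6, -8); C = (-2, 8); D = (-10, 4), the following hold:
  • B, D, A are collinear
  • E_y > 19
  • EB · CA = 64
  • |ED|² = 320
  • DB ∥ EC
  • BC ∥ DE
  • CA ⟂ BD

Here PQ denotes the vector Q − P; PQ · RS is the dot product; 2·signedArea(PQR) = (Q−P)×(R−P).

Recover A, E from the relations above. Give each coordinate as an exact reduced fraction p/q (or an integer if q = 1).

A = (-34/5, 8/5)
E = (-18, 20)

1. A_x = -34/5  [B, D, A are collinear ∩ CA ⟂ BD]
2. A_y = 8/5  [B, D, A are collinear ∩ CA ⟂ BD]
   → A = (-34/5, 8/5)
3. E_x = -18  [DB ∥ EC ∩ BC ∥ DE]
4. E_y = 20  [DB ∥ EC ∩ BC ∥ DE]
   → E = (-18, 20)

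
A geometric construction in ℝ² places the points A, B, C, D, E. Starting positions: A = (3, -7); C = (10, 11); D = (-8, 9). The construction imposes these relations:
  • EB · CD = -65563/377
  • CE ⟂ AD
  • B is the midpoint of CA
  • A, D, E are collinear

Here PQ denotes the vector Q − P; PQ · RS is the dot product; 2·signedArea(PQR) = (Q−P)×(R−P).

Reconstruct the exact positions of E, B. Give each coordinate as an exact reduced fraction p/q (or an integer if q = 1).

B = (13/2, 2)
E = (-1190/377, 737/377)

1. E_x = -1190/377  [A, D, E are collinear ∩ CE ⟂ AD]
2. E_y = 737/377  [A, D, E are collinear ∩ CE ⟂ AD]
   → E = (-1190/377, 737/377)
3. B_x = 13/2  [B is the midpoint of CA]
4. B_y = 2  [B is the midpoint of CA]
   → B = (13/2, 2)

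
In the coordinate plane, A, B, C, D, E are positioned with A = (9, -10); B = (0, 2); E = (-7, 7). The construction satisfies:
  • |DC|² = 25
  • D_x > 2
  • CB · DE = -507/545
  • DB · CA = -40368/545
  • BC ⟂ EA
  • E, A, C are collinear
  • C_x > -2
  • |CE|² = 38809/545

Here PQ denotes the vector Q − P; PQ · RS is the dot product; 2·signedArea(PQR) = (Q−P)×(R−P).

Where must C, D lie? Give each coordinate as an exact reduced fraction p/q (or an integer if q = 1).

1. C_x = -663/545  [E, A, C are collinear ∩ BC ⟂ EA]
2. C_y = 466/545  [E, A, C are collinear ∩ BC ⟂ EA]
   → C = (-663/545, 466/545)
3. D_x = 1414/545  [DB · CA = -40368/545 ∩ CB · DE = -507/545]
4. D_y = -1298/545  [DB · CA = -40368/545 ∩ CB · DE = -507/545]
   → D = (1414/545, -1298/545)

C = (-663/545, 466/545)
D = (1414/545, -1298/545)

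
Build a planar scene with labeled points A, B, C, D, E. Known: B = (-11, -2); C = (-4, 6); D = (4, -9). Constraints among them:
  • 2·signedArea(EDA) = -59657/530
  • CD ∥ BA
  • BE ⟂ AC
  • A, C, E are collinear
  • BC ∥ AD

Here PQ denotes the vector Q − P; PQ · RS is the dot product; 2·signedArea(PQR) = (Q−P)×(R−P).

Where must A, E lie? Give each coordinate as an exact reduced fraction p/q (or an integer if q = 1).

A = (-3, -17)
E = (-1943/530, -891/530)

1. A_x = -3  [BC ∥ AD ∩ CD ∥ BA]
2. A_y = -17  [BC ∥ AD ∩ CD ∥ BA]
   → A = (-3, -17)
3. E_x = -1943/530  [A, C, E are collinear ∩ BE ⟂ AC]
4. E_y = -891/530  [A, C, E are collinear ∩ BE ⟂ AC]
   → E = (-1943/530, -891/530)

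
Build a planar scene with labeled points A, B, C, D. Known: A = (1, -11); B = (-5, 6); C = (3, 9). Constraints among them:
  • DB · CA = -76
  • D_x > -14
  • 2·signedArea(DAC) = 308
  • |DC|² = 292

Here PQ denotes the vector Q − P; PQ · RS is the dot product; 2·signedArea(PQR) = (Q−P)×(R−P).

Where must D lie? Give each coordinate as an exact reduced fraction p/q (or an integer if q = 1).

1. D_x = -13  [2·signedArea(DAC) = 308 ∩ DB · CA = -76]
2. D_y = 3  [2·signedArea(DAC) = 308 ∩ DB · CA = -76]
   → D = (-13, 3)

D = (-13, 3)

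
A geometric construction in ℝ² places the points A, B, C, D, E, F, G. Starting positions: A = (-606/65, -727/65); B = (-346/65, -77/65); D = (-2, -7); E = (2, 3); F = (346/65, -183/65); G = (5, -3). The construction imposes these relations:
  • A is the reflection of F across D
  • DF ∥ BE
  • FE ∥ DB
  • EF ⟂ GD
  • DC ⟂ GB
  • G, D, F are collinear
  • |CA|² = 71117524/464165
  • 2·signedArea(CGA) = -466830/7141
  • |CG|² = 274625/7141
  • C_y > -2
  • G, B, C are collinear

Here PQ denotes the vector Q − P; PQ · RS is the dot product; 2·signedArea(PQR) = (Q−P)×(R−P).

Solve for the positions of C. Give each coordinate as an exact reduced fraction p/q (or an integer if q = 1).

C = (-7910/7141, -13753/7141)

1. C_x = -7910/7141  [G, B, C are collinear ∩ DC ⟂ GB]
2. C_y = -13753/7141  [G, B, C are collinear ∩ DC ⟂ GB]
   → C = (-7910/7141, -13753/7141)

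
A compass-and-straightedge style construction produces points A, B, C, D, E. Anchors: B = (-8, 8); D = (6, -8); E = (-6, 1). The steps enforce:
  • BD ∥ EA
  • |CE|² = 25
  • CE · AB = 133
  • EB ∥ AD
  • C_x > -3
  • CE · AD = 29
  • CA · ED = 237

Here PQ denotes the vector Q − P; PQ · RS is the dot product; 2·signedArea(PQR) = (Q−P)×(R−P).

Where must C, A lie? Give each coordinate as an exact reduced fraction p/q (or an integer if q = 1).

A = (8, -15)
C = (-2, -2)

1. A_x = 8  [EB ∥ AD ∩ BD ∥ EA]
2. A_y = -15  [EB ∥ AD ∩ BD ∥ EA]
   → A = (8, -15)
3. C_x = -2  [CE · AB = 133 ∩ CA · ED = 237]
4. C_y = -2  [CE · AB = 133 ∩ CA · ED = 237]
   → C = (-2, -2)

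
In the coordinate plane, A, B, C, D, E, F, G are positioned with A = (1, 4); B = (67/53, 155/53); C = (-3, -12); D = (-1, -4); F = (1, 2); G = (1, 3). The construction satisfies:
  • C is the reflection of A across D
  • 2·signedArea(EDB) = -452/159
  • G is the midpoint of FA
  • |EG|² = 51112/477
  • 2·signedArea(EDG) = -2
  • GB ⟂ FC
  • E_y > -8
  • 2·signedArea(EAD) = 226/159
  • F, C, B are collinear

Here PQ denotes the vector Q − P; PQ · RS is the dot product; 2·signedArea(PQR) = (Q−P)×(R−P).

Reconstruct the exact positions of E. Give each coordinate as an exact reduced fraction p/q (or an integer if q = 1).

E = (-251/159, -1117/159)

1. E_x = -251/159  [2·signedArea(EAD) = 226/159 ∩ 2·signedArea(EDB) = -452/159]
2. E_y = -1117/159  [2·signedArea(EAD) = 226/159 ∩ 2·signedArea(EDB) = -452/159]
   → E = (-251/159, -1117/159)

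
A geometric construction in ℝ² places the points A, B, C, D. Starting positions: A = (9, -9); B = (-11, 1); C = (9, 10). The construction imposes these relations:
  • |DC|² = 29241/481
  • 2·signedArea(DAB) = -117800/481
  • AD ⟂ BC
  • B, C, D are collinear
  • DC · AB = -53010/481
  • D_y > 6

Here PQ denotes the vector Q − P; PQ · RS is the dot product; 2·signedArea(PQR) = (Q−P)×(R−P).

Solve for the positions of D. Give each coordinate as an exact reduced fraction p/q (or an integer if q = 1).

D = (909/481, 3271/481)

1. D_x = 909/481  [B, C, D are collinear ∩ AD ⟂ BC]
2. D_y = 3271/481  [B, C, D are collinear ∩ AD ⟂ BC]
   → D = (909/481, 3271/481)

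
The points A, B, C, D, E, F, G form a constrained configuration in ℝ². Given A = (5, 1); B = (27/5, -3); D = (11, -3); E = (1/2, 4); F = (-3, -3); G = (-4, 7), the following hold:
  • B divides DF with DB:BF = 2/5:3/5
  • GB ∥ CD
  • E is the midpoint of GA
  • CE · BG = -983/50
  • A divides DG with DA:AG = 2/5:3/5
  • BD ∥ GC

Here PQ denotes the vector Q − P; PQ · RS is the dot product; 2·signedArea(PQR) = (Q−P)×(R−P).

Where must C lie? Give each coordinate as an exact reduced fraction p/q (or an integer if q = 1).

C = (8/5, 7)

1. C_x = 8/5  [GB ∥ CD ∩ BD ∥ GC]
2. C_y = 7  [GB ∥ CD ∩ BD ∥ GC]
   → C = (8/5, 7)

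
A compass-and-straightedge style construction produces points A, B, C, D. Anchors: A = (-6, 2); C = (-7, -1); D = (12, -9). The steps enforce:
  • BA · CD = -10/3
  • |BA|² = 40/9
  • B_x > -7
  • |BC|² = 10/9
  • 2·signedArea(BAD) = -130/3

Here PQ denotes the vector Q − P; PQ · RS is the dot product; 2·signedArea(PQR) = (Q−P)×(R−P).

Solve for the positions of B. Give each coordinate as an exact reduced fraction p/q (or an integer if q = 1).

B = (-20/3, 0)

1. B_x = -20/3  [2·signedArea(BAD) = -130/3 ∩ BA · CD = -10/3]
2. B_y = 0  [2·signedArea(BAD) = -130/3 ∩ BA · CD = -10/3]
   → B = (-20/3, 0)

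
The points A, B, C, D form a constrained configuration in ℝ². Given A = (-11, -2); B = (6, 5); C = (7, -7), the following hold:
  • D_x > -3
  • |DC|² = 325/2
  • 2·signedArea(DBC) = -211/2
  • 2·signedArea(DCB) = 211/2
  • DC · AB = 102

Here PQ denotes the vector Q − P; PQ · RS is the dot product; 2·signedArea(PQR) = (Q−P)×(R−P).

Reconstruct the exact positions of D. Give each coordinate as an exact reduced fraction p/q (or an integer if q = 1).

1. D_x = -5/2  [DC · AB = 102 ∩ 2·signedArea(DBC) = -211/2]
2. D_y = 3/2  [DC · AB = 102 ∩ 2·signedArea(DBC) = -211/2]
   → D = (-5/2, 3/2)

D = (-5/2, 3/2)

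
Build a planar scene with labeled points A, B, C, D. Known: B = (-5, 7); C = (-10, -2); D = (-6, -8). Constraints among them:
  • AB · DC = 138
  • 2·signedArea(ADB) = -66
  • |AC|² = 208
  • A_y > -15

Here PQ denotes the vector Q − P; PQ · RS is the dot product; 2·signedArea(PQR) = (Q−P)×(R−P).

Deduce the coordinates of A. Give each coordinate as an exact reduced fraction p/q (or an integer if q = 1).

1. A_x = -2  [2·signedArea(ADB) = -66 ∩ AB · DC = 138]
2. A_y = -14  [2·signedArea(ADB) = -66 ∩ AB · DC = 138]
   → A = (-2, -14)

A = (-2, -14)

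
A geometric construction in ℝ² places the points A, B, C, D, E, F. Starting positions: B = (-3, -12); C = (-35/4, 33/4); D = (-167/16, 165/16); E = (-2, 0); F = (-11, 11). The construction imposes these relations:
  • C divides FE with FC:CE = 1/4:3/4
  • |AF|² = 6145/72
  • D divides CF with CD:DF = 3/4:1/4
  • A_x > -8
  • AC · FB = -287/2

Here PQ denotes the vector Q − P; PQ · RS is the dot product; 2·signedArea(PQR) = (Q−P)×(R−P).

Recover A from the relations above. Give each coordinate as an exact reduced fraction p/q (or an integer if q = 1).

A = (-91/12, 29/12)

1. A_x = -91/12  [line -8·x + 23·y + -465/4 = 0 ∩ |AF|² = 6145/72]
2. A_y = 29/12  [line -8·x + 23·y + -465/4 = 0 ∩ |AF|² = 6145/72]
   → A = (-91/12, 29/12)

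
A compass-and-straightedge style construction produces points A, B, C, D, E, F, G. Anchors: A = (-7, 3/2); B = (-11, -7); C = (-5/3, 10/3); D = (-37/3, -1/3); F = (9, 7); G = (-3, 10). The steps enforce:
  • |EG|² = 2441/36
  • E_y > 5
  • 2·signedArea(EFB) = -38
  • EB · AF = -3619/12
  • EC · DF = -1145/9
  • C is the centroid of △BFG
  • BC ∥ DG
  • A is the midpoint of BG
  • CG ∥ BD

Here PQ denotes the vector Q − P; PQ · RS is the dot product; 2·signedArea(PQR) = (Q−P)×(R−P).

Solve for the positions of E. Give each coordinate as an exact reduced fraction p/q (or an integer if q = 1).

1. E_x = 11/3  [2·signedArea(EFB) = -38 ∩ EB · AF = -3619/12]
2. E_y = 31/6  [2·signedArea(EFB) = -38 ∩ EB · AF = -3619/12]
   → E = (11/3, 31/6)

E = (11/3, 31/6)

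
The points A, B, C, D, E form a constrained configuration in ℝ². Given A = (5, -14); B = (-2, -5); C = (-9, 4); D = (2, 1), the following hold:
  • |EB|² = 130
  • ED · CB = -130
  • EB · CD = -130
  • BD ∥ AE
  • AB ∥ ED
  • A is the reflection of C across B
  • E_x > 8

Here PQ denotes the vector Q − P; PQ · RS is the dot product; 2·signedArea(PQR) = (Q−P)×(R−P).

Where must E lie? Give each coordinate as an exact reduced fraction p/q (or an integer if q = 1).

1. E_x = 9  [AB ∥ ED ∩ BD ∥ AE]
2. E_y = -8  [AB ∥ ED ∩ BD ∥ AE]
   → E = (9, -8)

E = (9, -8)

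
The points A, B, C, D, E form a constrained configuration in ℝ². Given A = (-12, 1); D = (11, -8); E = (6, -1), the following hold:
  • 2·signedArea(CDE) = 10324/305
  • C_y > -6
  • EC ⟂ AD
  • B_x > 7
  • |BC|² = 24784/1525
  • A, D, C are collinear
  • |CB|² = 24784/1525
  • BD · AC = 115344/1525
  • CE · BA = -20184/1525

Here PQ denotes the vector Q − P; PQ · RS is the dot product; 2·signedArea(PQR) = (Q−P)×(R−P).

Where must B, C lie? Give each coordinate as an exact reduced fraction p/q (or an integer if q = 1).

1. C_x = 1308/305  [A, D, C are collinear ∩ EC ⟂ AD]
2. C_y = -1639/305  [A, D, C are collinear ∩ EC ⟂ AD]
   → C = (1308/305, -1639/305)
3. B_x = 8  [BD · AC = 115344/1525 ∩ CE · BA = -20184/1525]
4. B_y = -19/5  [BD · AC = 115344/1525 ∩ CE · BA = -20184/1525]
   → B = (8, -19/5)

B = (8, -19/5)
C = (1308/305, -1639/305)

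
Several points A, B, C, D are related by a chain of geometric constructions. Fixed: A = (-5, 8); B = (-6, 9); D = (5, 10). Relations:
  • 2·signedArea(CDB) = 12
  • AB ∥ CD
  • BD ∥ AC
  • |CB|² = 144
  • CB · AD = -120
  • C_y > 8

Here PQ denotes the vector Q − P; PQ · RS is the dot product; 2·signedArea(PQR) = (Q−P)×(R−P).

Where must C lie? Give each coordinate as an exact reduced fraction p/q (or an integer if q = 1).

1. C_x = 6  [AB ∥ CD ∩ BD ∥ AC]
2. C_y = 9  [AB ∥ CD ∩ BD ∥ AC]
   → C = (6, 9)

C = (6, 9)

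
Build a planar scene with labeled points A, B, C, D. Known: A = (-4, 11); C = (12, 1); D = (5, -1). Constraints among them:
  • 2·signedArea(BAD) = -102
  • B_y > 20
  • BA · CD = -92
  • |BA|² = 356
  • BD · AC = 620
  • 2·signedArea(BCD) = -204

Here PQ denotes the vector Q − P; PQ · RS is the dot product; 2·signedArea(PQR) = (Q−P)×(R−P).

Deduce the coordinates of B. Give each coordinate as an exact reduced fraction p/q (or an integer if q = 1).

B = (-20, 21)

1. B_x = -20  [2·signedArea(BAD) = -102 ∩ BD · AC = 620]
2. B_y = 21  [2·signedArea(BAD) = -102 ∩ BD · AC = 620]
   → B = (-20, 21)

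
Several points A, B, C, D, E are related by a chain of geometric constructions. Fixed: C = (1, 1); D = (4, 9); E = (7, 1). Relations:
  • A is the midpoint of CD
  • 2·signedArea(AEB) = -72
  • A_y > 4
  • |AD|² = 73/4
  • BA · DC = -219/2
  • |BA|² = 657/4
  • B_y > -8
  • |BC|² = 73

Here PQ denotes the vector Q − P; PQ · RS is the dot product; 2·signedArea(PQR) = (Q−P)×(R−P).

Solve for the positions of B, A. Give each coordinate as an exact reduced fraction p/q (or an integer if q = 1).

1. A_x = 5/2  [A is the midpoint of CD]
2. A_y = 5  [A is the midpoint of CD]
   → A = (5/2, 5)
3. B_x = -2  [BA · DC = -219/2 ∩ 2·signedArea(AEB) = -72]
4. B_y = -7  [BA · DC = -219/2 ∩ 2·signedArea(AEB) = -72]
   → B = (-2, -7)

A = (5/2, 5)
B = (-2, -7)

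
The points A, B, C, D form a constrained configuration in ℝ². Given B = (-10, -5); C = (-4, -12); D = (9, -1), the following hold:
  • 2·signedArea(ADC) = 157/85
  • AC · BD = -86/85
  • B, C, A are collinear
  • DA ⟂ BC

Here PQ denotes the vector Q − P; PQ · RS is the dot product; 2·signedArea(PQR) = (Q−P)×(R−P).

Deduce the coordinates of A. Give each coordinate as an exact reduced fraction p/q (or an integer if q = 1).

A = (-334/85, -1027/85)

1. A_x = -334/85  [B, C, A are collinear ∩ DA ⟂ BC]
2. A_y = -1027/85  [B, C, A are collinear ∩ DA ⟂ BC]
   → A = (-334/85, -1027/85)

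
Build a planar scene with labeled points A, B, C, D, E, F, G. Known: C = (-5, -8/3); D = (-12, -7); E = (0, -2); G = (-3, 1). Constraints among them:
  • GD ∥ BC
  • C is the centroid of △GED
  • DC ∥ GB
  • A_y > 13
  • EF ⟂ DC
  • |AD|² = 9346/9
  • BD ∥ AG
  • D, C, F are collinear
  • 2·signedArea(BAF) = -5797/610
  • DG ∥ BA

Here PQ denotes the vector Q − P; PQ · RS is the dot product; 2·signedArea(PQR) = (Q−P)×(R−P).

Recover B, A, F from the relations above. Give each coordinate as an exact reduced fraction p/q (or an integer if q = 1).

A = (13, 40/3)
B = (4, 16/3)
F = (-663/610, -149/610)

1. B_x = 4  [GD ∥ BC ∩ DC ∥ GB]
2. B_y = 16/3  [GD ∥ BC ∩ DC ∥ GB]
   → B = (4, 16/3)
3. A_x = 13  [BD ∥ AG ∩ DG ∥ BA]
4. A_y = 40/3  [BD ∥ AG ∩ DG ∥ BA]
   → A = (13, 40/3)
5. F_x = -663/610  [D, C, F are collinear ∩ EF ⟂ DC]
6. F_y = -149/610  [D, C, F are collinear ∩ EF ⟂ DC]
   → F = (-663/610, -149/610)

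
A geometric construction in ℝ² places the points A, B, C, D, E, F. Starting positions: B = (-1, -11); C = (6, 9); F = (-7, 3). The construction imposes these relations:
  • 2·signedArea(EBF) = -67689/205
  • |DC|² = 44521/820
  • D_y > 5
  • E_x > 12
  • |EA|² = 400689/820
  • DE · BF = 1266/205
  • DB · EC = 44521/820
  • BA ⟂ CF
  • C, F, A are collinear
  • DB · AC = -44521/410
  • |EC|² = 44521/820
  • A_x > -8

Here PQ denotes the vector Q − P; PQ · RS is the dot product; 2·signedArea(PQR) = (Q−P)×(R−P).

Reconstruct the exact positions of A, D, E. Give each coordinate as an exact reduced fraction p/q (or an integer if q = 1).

A = (-1513/205, 579/205)
D = (-283/410, 1212/205)
E = (5203/410, 2478/205)

1. A_x = -1513/205  [C, F, A are collinear ∩ BA ⟂ CF]
2. A_y = 579/205  [C, F, A are collinear ∩ BA ⟂ CF]
   → A = (-1513/205, 579/205)
3. D_x = -283/410  [line -2743/205·x + -1266/205·y + 11183/410 = 0 ∩ |DC|² = 44521/820]
4. D_y = 1212/205  [line -2743/205·x + -1266/205·y + 11183/410 = 0 ∩ |DC|² = 44521/820]
   → D = (-283/410, 1212/205)
5. E_x = 5203/410  [DE · BF = 1266/205 ∩ 2·signedArea(EBF) = -67689/205]
6. E_y = 2478/205  [DE · BF = 1266/205 ∩ 2·signedArea(EBF) = -67689/205]
   → E = (5203/410, 2478/205)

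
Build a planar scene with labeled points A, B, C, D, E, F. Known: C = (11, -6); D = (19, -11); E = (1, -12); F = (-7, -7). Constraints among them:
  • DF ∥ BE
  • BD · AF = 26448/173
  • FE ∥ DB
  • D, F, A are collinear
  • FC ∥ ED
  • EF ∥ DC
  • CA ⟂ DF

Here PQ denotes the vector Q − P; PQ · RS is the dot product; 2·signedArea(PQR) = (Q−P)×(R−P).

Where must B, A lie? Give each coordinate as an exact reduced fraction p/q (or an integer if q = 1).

A = (1805/173, -1675/173)
B = (27, -16)

1. B_x = 27  [DF ∥ BE ∩ FE ∥ DB]
2. B_y = -16  [DF ∥ BE ∩ FE ∥ DB]
   → B = (27, -16)
3. A_x = 1805/173  [D, F, A are collinear ∩ CA ⟂ DF]
4. A_y = -1675/173  [D, F, A are collinear ∩ CA ⟂ DF]
   → A = (1805/173, -1675/173)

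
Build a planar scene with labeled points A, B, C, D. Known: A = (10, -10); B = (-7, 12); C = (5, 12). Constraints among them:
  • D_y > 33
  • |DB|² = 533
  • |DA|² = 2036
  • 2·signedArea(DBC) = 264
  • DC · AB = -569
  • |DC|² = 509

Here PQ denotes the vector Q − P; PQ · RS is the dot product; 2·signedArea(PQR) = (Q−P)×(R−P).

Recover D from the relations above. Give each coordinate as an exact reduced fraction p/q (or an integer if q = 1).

D = (0, 34)

1. D_x = 0  [DC · AB = -569 ∩ 2·signedArea(DBC) = 264]
2. D_y = 34  [DC · AB = -569 ∩ 2·signedArea(DBC) = 264]
   → D = (0, 34)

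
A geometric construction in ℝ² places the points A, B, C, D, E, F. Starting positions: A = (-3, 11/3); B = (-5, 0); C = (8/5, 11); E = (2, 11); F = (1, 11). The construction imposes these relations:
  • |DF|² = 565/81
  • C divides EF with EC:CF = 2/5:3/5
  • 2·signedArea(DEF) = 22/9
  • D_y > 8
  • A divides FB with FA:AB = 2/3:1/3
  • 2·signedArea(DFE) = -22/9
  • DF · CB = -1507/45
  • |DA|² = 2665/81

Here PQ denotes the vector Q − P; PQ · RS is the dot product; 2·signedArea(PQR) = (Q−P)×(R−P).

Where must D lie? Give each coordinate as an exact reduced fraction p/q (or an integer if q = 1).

D = (0, 77/9)

1. D_x = 0  [2·signedArea(DFE) = -22/9 ∩ DF · CB = -1507/45]
2. D_y = 77/9  [2·signedArea(DFE) = -22/9 ∩ DF · CB = -1507/45]
   → D = (0, 77/9)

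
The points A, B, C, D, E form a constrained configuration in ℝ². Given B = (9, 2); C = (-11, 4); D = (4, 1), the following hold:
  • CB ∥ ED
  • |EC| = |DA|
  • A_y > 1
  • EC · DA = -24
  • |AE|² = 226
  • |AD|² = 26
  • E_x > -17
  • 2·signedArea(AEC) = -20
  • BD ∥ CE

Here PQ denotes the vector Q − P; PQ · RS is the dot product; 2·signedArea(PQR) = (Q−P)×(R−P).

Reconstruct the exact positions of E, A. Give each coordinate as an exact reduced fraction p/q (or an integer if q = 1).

A = (-1, 2)
E = (-16, 3)

1. E_x = -16  [CB ∥ ED ∩ BD ∥ CE]
2. E_y = 3  [CB ∥ ED ∩ BD ∥ CE]
   → E = (-16, 3)
3. A_x = -1  [2·signedArea(AEC) = -20 ∩ EC · DA = -24]
4. A_y = 2  [2·signedArea(AEC) = -20 ∩ EC · DA = -24]
   → A = (-1, 2)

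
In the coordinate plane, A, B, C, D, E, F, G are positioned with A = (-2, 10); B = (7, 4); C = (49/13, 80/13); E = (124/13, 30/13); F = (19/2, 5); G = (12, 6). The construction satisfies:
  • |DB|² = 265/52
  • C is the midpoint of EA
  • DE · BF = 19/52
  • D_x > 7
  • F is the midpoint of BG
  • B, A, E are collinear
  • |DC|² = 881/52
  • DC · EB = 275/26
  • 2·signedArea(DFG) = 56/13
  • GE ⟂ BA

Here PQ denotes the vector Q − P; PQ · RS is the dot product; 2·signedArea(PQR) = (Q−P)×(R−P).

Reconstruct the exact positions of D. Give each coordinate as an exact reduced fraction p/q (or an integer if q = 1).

D = (205/26, 79/13)

1. D_x = 205/26  [2·signedArea(DFG) = 56/13 ∩ DE · BF = 19/52]
2. D_y = 79/13  [2·signedArea(DFG) = 56/13 ∩ DE · BF = 19/52]
   → D = (205/26, 79/13)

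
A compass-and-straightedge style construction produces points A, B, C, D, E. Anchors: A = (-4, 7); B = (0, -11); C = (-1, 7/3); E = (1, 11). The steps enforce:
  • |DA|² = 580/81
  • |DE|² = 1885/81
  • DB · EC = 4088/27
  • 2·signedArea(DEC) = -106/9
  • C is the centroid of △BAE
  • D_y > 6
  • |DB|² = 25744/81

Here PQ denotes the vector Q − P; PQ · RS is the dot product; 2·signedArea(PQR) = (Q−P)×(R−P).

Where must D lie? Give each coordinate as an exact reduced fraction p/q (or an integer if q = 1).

D = (-4/3, 61/9)

1. D_x = -4/3  [2·signedArea(DEC) = -106/9 ∩ DB · EC = 4088/27]
2. D_y = 61/9  [2·signedArea(DEC) = -106/9 ∩ DB · EC = 4088/27]
   → D = (-4/3, 61/9)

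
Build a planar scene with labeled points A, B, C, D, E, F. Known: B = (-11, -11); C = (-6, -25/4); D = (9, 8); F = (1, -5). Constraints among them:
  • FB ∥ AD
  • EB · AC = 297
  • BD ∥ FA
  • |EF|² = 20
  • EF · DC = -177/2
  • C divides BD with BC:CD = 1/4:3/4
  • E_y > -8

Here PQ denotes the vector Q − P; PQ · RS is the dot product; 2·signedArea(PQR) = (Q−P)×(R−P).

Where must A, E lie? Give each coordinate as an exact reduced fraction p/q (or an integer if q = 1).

1. A_x = 21  [FB ∥ AD ∩ BD ∥ FA]
2. A_y = 14  [FB ∥ AD ∩ BD ∥ FA]
   → A = (21, 14)
3. E_x = -3  [EB · AC = 297 ∩ EF · DC = -177/2]
4. E_y = -7  [EB · AC = 297 ∩ EF · DC = -177/2]
   → E = (-3, -7)

A = (21, 14)
E = (-3, -7)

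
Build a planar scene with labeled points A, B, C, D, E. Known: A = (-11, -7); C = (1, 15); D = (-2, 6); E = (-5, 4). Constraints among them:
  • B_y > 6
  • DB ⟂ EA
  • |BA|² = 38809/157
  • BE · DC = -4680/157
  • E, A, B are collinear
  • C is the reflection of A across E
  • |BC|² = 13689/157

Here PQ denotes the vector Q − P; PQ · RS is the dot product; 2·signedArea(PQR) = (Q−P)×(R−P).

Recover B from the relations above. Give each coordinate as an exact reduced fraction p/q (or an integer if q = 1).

1. B_x = -545/157  [E, A, B are collinear ∩ DB ⟂ EA]
2. B_y = 1068/157  [E, A, B are collinear ∩ DB ⟂ EA]
   → B = (-545/157, 1068/157)

B = (-545/157, 1068/157)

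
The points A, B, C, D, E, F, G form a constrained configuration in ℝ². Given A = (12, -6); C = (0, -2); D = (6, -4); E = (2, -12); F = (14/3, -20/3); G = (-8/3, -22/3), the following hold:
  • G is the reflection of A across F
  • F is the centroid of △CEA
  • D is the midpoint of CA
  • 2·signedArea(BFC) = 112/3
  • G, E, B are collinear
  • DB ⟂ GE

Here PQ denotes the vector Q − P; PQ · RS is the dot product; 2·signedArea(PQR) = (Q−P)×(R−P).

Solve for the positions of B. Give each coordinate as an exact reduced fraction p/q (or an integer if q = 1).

B = (0, -10)

1. B_x = 0  [G, E, B are collinear ∩ DB ⟂ GE]
2. B_y = -10  [G, E, B are collinear ∩ DB ⟂ GE]
   → B = (0, -10)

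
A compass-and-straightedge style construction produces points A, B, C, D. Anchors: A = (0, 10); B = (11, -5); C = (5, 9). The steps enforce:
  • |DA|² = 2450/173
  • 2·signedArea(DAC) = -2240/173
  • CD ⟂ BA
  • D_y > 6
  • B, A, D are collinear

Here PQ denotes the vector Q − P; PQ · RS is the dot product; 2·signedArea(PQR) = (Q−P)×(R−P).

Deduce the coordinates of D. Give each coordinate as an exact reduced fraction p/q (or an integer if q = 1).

1. D_x = 385/173  [B, A, D are collinear ∩ CD ⟂ BA]
2. D_y = 1205/173  [B, A, D are collinear ∩ CD ⟂ BA]
   → D = (385/173, 1205/173)

D = (385/173, 1205/173)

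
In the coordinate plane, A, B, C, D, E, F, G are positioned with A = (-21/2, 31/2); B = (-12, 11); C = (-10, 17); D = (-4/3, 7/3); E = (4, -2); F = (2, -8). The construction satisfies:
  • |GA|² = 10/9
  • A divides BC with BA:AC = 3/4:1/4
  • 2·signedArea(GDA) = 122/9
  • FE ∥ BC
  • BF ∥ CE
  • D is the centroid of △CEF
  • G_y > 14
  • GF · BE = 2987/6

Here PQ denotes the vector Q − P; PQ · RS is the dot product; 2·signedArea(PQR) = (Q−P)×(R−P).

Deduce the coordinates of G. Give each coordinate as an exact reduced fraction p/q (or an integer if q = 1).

G = (-65/6, 29/2)

1. G_x = -65/6  [2·signedArea(GDA) = 122/9 ∩ GF · BE = 2987/6]
2. G_y = 29/2  [2·signedArea(GDA) = 122/9 ∩ GF · BE = 2987/6]
   → G = (-65/6, 29/2)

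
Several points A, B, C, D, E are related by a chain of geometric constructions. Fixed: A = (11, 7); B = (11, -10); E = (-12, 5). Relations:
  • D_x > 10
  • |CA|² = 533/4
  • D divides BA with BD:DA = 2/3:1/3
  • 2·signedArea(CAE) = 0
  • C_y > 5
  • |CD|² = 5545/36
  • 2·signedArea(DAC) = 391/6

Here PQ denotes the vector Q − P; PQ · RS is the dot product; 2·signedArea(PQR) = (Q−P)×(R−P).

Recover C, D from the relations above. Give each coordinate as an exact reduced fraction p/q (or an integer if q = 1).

C = (-1/2, 6)
D = (11, 4/3)

1. D_x = 11  [D divides BA with BD:DA = 2/3:1/3]
2. D_y = 4/3  [D divides BA with BD:DA = 2/3:1/3]
   → D = (11, 4/3)
3. C_x = -1/2  [2·signedArea(CAE) = 0 ∩ 2·signedArea(DAC) = 391/6]
4. C_y = 6  [2·signedArea(CAE) = 0 ∩ 2·signedArea(DAC) = 391/6]
   → C = (-1/2, 6)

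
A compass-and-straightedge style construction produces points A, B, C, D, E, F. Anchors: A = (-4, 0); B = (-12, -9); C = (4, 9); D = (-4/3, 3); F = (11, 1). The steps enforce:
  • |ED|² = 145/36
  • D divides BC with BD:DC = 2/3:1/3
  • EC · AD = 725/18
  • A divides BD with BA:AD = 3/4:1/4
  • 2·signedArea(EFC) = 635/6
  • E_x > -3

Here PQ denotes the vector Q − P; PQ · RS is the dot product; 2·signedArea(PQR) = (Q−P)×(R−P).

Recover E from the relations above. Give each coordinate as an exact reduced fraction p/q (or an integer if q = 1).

E = (-8/3, 3/2)

1. E_x = -8/3  [2·signedArea(EFC) = 635/6 ∩ EC · AD = 725/18]
2. E_y = 3/2  [2·signedArea(EFC) = 635/6 ∩ EC · AD = 725/18]
   → E = (-8/3, 3/2)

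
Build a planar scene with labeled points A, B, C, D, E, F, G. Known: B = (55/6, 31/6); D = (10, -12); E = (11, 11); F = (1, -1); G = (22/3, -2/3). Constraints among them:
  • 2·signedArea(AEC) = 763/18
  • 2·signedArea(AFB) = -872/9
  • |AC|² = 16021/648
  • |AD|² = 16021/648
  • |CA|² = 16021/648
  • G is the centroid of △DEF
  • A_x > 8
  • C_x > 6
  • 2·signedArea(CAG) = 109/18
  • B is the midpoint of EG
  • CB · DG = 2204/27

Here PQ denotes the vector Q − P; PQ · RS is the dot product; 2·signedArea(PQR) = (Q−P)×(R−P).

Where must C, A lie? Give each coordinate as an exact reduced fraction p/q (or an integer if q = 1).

A = (301/36, -263/36)
C = (121/18, -47/18)

1. A_x = 301/36  [line -37/6·x + 49/6·y + 1001/9 = 0 ∩ |AD|² = 16021/648]
2. A_y = -263/36  [line -37/6·x + 49/6·y + 1001/9 = 0 ∩ |AD|² = 16021/648]
   → A = (301/36, -263/36)
3. C_x = 121/18  [CB · DG = 2204/27 ∩ 2·signedArea(AEC) = 763/18]
4. C_y = -47/18  [CB · DG = 2204/27 ∩ 2·signedArea(AEC) = 763/18]
   → C = (121/18, -47/18)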